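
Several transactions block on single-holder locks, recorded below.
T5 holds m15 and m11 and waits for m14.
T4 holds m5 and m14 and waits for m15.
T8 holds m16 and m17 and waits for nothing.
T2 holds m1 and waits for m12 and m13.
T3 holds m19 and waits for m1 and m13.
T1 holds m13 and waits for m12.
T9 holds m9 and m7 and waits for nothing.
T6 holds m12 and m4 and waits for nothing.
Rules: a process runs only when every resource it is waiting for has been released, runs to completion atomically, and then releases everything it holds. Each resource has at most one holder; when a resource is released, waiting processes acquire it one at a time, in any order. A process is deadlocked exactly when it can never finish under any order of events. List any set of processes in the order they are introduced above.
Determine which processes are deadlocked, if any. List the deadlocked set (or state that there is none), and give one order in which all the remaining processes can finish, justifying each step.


Deadlocked: T5 and T4.
Key observation: nobody on the ring T5 -> T4 -> T5 can start until another member finishes, which never happens; no other process is dragged down with it.
The rest can finish in the order T6, T1, T2, T3, T9, T8.
Walking it through:
  run T6 (it waits on nothing); releases m12 and m4
  T1 waits on m12 — all released -> runs and releases m13
  T2 waits on m12 and m13 — all released -> runs and releases m1
  T3 waits on m1 and m13 — all released -> runs and releases m19
  run T9 (it waits on nothing); releases m9 and m7
  run T8 (it waits on nothing); releases m16 and m17


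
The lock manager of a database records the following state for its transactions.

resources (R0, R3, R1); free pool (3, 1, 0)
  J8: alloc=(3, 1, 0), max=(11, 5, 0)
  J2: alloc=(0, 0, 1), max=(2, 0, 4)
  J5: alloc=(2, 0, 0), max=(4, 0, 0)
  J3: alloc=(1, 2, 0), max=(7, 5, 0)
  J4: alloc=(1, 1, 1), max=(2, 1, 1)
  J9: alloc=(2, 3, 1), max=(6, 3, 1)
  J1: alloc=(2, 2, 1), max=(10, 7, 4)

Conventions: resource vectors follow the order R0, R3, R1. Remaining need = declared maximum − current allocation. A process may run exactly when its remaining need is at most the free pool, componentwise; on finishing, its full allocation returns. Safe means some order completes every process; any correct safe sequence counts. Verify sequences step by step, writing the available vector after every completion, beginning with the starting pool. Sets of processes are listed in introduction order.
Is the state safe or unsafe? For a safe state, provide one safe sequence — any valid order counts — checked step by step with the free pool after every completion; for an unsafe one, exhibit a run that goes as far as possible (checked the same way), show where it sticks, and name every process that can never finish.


The state is UNSAFE.
Key observation: no order helps: past J5, J4, J9, J8, J3, the free pool tops out at (12, 8, 2), below what each blocked process needs in R1.
Going as far as possible: J5, J4, J9, J8, J3; after that, nothing fits. Verifying each step:
  pool = (3, 1, 0)
  run J5 (needs (2, 0, 0), free (3, 1, 0)); after release of (2, 0, 0) the pool is (5, 1, 0)
  run J4 (needs (1, 0, 0), free (5, 1, 0)); after release of (1, 1, 1) the pool is (6, 2, 1)
  run J9 (needs (4, 0, 0), free (6, 2, 1)); after release of (2, 3, 1) the pool is (8, 5, 2)
  run J8 (needs (8, 4, 0), free (8, 5, 2)); after release of (3, 1, 0) the pool is (11, 6, 2)
  run J3 (needs (6, 3, 0), free (11, 6, 2)); after release of (1, 2, 0) the pool is (12, 8, 2)
  J2 still needs (2, 0, 3) but only (12, 8, 2) is free — short on R1
  J1 still needs (8, 5, 3) but only (12, 8, 2) is free — short on R1
Processes that can never finish: J2 and J1.


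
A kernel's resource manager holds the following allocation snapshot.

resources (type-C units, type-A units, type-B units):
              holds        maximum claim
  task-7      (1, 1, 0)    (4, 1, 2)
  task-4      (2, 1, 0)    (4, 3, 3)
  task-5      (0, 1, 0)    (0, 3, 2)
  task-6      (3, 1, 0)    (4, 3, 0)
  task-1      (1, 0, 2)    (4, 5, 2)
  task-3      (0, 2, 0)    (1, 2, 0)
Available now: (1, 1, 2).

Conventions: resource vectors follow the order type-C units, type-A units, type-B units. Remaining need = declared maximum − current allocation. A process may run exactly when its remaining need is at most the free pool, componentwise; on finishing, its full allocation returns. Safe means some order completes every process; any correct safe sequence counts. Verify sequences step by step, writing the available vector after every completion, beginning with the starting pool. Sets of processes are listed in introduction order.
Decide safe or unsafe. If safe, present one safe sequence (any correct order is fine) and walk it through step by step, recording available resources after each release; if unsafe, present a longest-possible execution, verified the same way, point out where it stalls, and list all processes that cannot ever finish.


The state is SAFE; one workable sequence: task-3, task-6, task-5, task-7, task-1, task-4.
Key observation: the order's first zero-slack moment is task-3 ((1, 0, 0) needed, (1, 1, 2) free — a requested resource with nothing to spare).
Verifying each step:
  pool = (1, 1, 2)
  run task-3 (needs (1, 0, 0), free (1, 1, 2)); after release of (0, 2, 0) the pool is (1, 3, 2)
  run task-6 (needs (1, 2, 0), free (1, 3, 2)); after release of (3, 1, 0) the pool is (4, 4, 2)
  run task-5 (needs (0, 2, 2), free (4, 4, 2)); after release of (0, 1, 0) the pool is (4, 5, 2)
  run task-7 (needs (3, 0, 2), free (4, 5, 2)); after release of (1, 1, 0) the pool is (5, 6, 2)
  run task-1 (needs (3, 5, 0), free (5, 6, 2)); after release of (1, 0, 2) the pool is (6, 6, 4)
  run task-4 (needs (2, 2, 3), free (6, 6, 4)); after release of (2, 1, 0) the pool is (8, 7, 4)


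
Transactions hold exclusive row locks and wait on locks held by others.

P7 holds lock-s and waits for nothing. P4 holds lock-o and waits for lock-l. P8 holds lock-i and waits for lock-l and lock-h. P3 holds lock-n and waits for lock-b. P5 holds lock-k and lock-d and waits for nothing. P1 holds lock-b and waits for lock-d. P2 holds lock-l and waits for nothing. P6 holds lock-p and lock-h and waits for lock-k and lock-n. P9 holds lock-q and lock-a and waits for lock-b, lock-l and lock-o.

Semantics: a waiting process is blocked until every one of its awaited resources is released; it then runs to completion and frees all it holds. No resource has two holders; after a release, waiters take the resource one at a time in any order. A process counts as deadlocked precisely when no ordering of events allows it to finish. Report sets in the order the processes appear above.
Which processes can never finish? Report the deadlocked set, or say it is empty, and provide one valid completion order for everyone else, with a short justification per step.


Nothing here is deadlocked.
Key observation: the waits form no ring: some process can always run, and its releases unblock the others one by one.
A valid finishing order for the others: P5, P1, P2, P3, P4, P6, P9, P8, P7.
Check, step by step:
  P5: no waits; runs immediately, freeing lock-k and lock-d
  P1: everything it awaited (lock-d) is free; runs, freeing lock-b
  P2: no waits; runs immediately, freeing lock-l
  P3: everything it awaited (lock-b) is free; runs, freeing lock-n
  P4: everything it awaited (lock-l) is free; runs, freeing lock-o
  P6: everything it awaited (lock-k and lock-n) is free; runs, freeing lock-p and lock-h
  P9: everything it awaited (lock-b, lock-l and lock-o) is free; runs, freeing lock-q and lock-a
  P8: everything it awaited (lock-l and lock-h) is free; runs, freeing lock-i
  P7: no waits; runs immediately, freeing lock-s


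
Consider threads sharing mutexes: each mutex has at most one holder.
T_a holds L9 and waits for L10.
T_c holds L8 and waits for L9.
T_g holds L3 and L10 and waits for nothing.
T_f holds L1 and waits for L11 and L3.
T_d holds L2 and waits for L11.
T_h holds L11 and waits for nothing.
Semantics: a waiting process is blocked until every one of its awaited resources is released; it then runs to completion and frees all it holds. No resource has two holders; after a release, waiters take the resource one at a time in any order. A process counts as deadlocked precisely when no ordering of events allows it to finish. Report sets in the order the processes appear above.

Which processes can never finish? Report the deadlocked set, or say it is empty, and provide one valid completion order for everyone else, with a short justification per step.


Nothing here is deadlocked.
Key observation: the wait relation is loop-free; peeling off processes with no waits unwinds the whole state.
The rest can finish in the order T_g, T_h, T_a, T_f, T_d, T_c.
Check, step by step:
  T_g waits on nothing -> runs at once and releases L3 and L10
  T_h waits on nothing -> runs at once and releases L11
  T_a waits on L10 — all released -> runs and releases L9
  T_f waits on L11 and L3 — all released -> runs and releases L1
  T_d waits on L11 — all released -> runs and releases L2
  T_c waits on L9 — all released -> runs and releases L8


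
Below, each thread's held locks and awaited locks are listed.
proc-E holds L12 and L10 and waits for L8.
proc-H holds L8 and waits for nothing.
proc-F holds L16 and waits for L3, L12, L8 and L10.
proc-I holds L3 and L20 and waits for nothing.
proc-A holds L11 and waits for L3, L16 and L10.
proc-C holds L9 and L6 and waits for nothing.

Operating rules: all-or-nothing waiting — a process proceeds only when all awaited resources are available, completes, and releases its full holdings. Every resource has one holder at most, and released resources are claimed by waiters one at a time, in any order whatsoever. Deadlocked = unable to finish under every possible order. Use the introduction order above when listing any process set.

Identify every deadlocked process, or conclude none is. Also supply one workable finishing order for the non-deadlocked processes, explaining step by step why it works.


No process is deadlocked.
Key observation: the wait relation is loop-free; peeling off processes with no waits unwinds the whole state.
One completion order for the rest: proc-C, proc-H, proc-I, proc-E, proc-F, proc-A.
Step-by-step check:
  run proc-C (it waits on nothing); releases L9 and L6
  run proc-H (it waits on nothing); releases L8
  run proc-I (it waits on nothing); releases L3 and L20
  proc-E waits on L8 — all released -> runs and releases L12 and L10
  proc-F waits on L3, L12, L8 and L10 — all released -> runs and releases L16
  proc-A waits on L3, L16 and L10 — all released -> runs and releases L11


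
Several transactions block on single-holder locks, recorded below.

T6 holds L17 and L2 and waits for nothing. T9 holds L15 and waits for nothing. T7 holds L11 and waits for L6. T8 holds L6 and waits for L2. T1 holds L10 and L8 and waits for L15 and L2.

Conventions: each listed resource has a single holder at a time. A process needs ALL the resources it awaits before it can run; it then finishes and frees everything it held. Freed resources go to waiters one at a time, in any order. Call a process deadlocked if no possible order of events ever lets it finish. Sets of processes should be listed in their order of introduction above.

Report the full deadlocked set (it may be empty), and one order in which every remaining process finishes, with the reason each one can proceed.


The deadlocked set is empty.
Key observation: although several processes wait, no cycle exists — each chain bottoms out at a free runner.
The rest can finish in the order T6, T8, T9, T1, T7.
Check, step by step:
  run T6 (it waits on nothing); releases L17 and L2
  run T8 (all its waits — L2 — are resolved); releases L6
  run T9 (it waits on nothing); releases L15
  run T1 (all its waits — L15 and L2 — are resolved); releases L10 and L8
  run T7 (all its waits — L6 — are resolved); releases L11


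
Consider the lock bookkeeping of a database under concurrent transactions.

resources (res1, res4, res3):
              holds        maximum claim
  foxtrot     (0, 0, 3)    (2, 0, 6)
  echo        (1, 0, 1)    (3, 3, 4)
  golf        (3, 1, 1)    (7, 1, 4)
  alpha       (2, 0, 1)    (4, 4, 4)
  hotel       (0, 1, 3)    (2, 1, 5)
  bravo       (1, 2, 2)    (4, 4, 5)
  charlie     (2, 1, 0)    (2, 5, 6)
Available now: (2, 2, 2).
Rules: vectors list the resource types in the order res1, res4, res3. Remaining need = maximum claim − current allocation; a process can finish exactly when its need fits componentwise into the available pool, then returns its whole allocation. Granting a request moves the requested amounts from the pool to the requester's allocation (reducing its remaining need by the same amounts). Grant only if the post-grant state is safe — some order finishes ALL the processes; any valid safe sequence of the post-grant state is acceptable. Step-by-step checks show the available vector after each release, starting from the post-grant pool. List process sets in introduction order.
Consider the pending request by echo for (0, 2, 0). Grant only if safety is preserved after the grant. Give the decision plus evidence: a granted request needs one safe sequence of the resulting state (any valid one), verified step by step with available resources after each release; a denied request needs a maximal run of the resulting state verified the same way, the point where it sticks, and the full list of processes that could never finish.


GRANT — the state after the grant stays safe, e.g. via hotel, echo, bravo, alpha, charlie, foxtrot, golf.
Key observation: with (2, 0, 2) left after the transfer, hotel can run at once — the state stays safe.
Check on the post-grant state, step by step:
  pool = (2, 0, 2)
  run hotel (needs (2, 0, 2), free (2, 0, 2)); after release of (0, 1, 3) the pool is (2, 1, 5)
  run echo (needs (2, 1, 3), free (2, 1, 5)); after release of (1, 2, 1) the pool is (3, 3, 6)
  run bravo (needs (3, 2, 3), free (3, 3, 6)); after release of (1, 2, 2) the pool is (4, 5, 8)
  run alpha (needs (2, 4, 3), free (4, 5, 8)); after release of (2, 0, 1) the pool is (6, 5, 9)
  run charlie (needs (0, 4, 6), free (6, 5, 9)); after release of (2, 1, 0) the pool is (8, 6, 9)
  run foxtrot (needs (2, 0, 3), free (8, 6, 9)); after release of (0, 0, 3) the pool is (8, 6, 12)
  run golf (needs (4, 0, 3), free (8, 6, 12)); after release of (3, 1, 1) the pool is (11, 7, 13)


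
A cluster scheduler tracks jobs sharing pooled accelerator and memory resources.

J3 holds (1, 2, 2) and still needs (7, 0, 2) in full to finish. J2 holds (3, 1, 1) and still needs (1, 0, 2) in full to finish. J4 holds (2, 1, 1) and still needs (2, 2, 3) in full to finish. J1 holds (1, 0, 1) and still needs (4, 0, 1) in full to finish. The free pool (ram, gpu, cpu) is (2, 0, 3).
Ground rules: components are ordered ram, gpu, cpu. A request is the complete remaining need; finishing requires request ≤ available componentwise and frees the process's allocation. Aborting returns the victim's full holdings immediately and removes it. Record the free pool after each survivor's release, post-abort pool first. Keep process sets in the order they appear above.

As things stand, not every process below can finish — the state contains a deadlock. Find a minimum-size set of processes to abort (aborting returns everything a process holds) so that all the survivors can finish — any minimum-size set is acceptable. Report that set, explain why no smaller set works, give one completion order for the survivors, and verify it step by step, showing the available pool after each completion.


Abort J3.
Key observation: J4 could never have finished before the abort; with (1, 2, 2) returned by J3, it fits at step 3.
Minimality: the empty abort set fails — the state is deadlocked as it stands.
The survivors complete as J2, J1, J4. Check, step by step (starting from the post-abort pool):
  pool = (3, 2, 5)
  run J2 (needs (1, 0, 2), free (3, 2, 5)); after release of (3, 1, 1) the pool is (6, 3, 6)
  run J1 (needs (4, 0, 1), free (6, 3, 6)); after release of (1, 0, 1) the pool is (7, 3, 7)
  run J4 (needs (2, 2, 3), free (7, 3, 7)); after release of (2, 1, 1) the pool is (9, 4, 8)


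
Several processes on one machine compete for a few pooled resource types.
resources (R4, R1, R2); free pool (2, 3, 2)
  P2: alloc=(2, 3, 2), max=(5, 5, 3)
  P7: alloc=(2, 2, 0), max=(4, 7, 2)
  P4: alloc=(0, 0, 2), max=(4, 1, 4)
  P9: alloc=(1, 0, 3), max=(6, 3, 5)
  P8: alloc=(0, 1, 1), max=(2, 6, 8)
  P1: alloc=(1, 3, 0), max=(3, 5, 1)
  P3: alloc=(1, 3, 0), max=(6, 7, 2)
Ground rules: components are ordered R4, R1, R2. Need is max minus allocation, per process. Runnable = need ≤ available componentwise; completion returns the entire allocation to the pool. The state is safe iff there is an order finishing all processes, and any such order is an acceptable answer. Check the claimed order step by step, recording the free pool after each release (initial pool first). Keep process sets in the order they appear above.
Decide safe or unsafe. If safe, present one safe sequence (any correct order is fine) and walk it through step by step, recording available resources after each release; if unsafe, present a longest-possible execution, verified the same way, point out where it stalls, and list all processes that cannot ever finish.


SAFE — a valid safe sequence is P1, P2, P9, P7, P3, P8, P4.
Key observation: P1 marks the first exact bind of the order: its need (2, 2, 1) fits the free (2, 3, 2) with zero slack on a requested resource.
Walking it through:
  pool = (2, 3, 2)
  run P1 (needs (2, 2, 1), free (2, 3, 2)); after release of (1, 3, 0) the pool is (3, 6, 2)
  run P2 (needs (3, 2, 1), free (3, 6, 2)); after release of (2, 3, 2) the pool is (5, 9, 4)
  run P9 (needs (5, 3, 2), free (5, 9, 4)); after release of (1, 0, 3) the pool is (6, 9, 7)
  run P7 (needs (2, 5, 2), free (6, 9, 7)); after release of (2, 2, 0) the pool is (8, 11, 7)
  run P3 (needs (5, 4, 2), free (8, 11, 7)); after release of (1, 3, 0) the pool is (9, 14, 7)
  run P8 (needs (2, 5, 7), free (9, 14, 7)); after release of (0, 1, 1) the pool is (9, 15, 8)
  run P4 (needs (4, 1, 2), free (9, 15, 8)); after release of (0, 0, 2) the pool is (9, 15, 10)


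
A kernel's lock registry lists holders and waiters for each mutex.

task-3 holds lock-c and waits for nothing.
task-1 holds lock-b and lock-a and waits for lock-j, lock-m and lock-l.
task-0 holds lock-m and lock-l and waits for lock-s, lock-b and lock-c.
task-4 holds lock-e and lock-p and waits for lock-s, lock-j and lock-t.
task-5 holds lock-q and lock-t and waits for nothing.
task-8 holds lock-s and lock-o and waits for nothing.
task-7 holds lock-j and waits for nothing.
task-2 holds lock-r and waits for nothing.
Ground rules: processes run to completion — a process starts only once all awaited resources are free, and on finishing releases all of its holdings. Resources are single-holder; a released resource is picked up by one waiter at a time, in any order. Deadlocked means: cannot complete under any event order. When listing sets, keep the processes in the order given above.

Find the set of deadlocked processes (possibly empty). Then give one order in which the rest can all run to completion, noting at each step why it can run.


Deadlocked set: task-1 and task-0.
Key observation: along task-1 -> task-0 -> task-1, each member waits on what the next one holds — a deadlock; no other process is dragged down with it.
One completion order for the rest: task-8, task-5, task-3, task-2, task-7, task-4.
Check, step by step:
  task-8 waits on nothing -> runs at once and releases lock-s and lock-o
  task-5 waits on nothing -> runs at once and releases lock-q and lock-t
  task-3 waits on nothing -> runs at once and releases lock-c
  task-2 waits on nothing -> runs at once and releases lock-r
  task-7 waits on nothing -> runs at once and releases lock-j
  task-4 waits on lock-s, lock-j and lock-t — all released -> runs and releases lock-e and lock-p


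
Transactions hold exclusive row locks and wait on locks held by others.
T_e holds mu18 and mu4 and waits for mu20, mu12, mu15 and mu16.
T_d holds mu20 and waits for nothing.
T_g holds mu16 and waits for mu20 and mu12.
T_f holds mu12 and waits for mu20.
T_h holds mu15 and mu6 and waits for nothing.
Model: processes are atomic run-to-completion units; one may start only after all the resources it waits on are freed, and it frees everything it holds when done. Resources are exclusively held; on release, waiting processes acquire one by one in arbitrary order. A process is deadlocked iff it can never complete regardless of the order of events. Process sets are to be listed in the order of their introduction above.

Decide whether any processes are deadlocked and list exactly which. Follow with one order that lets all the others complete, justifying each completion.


The deadlocked set is empty.
Key observation: all waits point, directly or indirectly, at processes that can finish, so nothing is permanently blocked.
The rest can finish in the order T_d, T_f, T_g, T_h, T_e.
Step-by-step check:
  T_d waits on nothing -> runs at once and releases mu20
  T_f: everything it awaited (mu20) is free; runs, freeing mu12
  T_g: everything it awaited (mu20 and mu12) is free; runs, freeing mu16
  T_h waits on nothing -> runs at once and releases mu15 and mu6
  T_e: everything it awaited (mu20, mu12, mu15 and mu16) is free; runs, freeing mu18 and mu4


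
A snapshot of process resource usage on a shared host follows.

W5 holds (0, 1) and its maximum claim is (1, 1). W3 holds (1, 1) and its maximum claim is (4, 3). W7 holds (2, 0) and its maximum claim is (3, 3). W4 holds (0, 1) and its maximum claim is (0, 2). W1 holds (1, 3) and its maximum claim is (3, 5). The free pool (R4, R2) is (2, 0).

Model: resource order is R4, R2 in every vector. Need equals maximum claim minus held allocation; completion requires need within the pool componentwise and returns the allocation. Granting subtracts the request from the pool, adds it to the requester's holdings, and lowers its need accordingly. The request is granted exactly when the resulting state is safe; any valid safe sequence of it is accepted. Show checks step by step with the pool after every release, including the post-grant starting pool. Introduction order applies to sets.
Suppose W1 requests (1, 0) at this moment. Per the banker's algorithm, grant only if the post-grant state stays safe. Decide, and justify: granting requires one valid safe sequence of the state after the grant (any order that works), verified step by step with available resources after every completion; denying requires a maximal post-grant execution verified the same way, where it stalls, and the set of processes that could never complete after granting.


GRANT — the state after the grant stays safe, e.g. via W5, W4, W1, W7, W3.
Key observation: with (1, 0) left after the transfer, W5 can run at once — the state stays safe.
Verifying the post-grant state step by step:
  pool = (1, 0)
  run W5 (needs (1, 0), free (1, 0)); after release of (0, 1) the pool is (1, 1)
  run W4 (needs (0, 1), free (1, 1)); after release of (0, 1) the pool is (1, 2)
  run W1 (needs (1, 2), free (1, 2)); after release of (2, 3) the pool is (3, 5)
  run W7 (needs (1, 3), free (3, 5)); after release of (2, 0) the pool is (5, 5)
  run W3 (needs (3, 2), free (5, 5)); after release of (1, 1) the pool is (6, 6)


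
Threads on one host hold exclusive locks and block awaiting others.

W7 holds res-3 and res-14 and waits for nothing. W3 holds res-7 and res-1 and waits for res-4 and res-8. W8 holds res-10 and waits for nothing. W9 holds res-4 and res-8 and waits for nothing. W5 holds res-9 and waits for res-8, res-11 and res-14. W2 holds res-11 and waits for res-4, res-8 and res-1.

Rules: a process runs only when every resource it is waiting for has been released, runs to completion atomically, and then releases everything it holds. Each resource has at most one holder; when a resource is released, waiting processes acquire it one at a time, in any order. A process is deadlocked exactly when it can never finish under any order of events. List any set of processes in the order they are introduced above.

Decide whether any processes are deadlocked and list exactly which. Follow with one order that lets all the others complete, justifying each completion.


The deadlocked set is empty.
Key observation: every chain of waits terminates; starting from the processes that wait on nothing, all the rest unlock in turn.
The rest can finish in the order W9, W3, W8, W2, W7, W5.
Check, step by step:
  run W9 (it waits on nothing); releases res-4 and res-8
  run W3 (all its waits — res-4 and res-8 — are resolved); releases res-7 and res-1
  run W8 (it waits on nothing); releases res-10
  run W2 (all its waits — res-4, res-8 and res-1 — are resolved); releases res-11
  run W7 (it waits on nothing); releases res-3 and res-14
  run W5 (all its waits — res-8, res-11 and res-14 — are resolved); releases res-9


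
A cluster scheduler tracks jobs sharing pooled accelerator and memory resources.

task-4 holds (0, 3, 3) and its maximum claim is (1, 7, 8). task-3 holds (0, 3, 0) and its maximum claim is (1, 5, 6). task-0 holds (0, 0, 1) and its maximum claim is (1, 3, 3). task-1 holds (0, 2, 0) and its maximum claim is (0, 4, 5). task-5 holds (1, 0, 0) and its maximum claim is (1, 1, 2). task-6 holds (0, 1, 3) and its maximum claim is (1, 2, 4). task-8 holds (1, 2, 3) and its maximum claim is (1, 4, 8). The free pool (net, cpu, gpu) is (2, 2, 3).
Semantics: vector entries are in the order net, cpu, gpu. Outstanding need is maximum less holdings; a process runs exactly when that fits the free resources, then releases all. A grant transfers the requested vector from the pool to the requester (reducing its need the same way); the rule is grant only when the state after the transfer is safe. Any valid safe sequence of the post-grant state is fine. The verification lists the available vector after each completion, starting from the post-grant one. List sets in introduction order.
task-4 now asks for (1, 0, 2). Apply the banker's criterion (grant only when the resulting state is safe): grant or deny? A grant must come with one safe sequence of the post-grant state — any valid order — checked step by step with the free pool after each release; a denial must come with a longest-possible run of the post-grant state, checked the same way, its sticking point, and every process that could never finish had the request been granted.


GRANT. The post-grant state is safe; one safe sequence: task-6, task-0, task-8, task-5, task-1, task-3, task-4.
Key observation: post-grant, (1, 2, 1) remains, and an order beginning with task-6 completes everyone.
Step-by-step check of the post-grant state:
  pool = (1, 2, 1)
  run task-6 (needs (1, 1, 1), free (1, 2, 1)); after release of (0, 1, 3) the pool is (1, 3, 4)
  run task-0 (needs (1, 3, 2), free (1, 3, 4)); after release of (0, 0, 1) the pool is (1, 3, 5)
  run task-8 (needs (0, 2, 5), free (1, 3, 5)); after release of (1, 2, 3) the pool is (2, 5, 8)
  run task-5 (needs (0, 1, 2), free (2, 5, 8)); after release of (1, 0, 0) the pool is (3, 5, 8)
  run task-1 (needs (0, 2, 5), free (3, 5, 8)); after release of (0, 2, 0) the pool is (3, 7, 8)
  run task-3 (needs (1, 2, 6), free (3, 7, 8)); after release of (0, 3, 0) the pool is (3, 10, 8)
  run task-4 (needs (0, 4, 3), free (3, 10, 8)); after release of (1, 3, 5) the pool is (4, 13, 13)


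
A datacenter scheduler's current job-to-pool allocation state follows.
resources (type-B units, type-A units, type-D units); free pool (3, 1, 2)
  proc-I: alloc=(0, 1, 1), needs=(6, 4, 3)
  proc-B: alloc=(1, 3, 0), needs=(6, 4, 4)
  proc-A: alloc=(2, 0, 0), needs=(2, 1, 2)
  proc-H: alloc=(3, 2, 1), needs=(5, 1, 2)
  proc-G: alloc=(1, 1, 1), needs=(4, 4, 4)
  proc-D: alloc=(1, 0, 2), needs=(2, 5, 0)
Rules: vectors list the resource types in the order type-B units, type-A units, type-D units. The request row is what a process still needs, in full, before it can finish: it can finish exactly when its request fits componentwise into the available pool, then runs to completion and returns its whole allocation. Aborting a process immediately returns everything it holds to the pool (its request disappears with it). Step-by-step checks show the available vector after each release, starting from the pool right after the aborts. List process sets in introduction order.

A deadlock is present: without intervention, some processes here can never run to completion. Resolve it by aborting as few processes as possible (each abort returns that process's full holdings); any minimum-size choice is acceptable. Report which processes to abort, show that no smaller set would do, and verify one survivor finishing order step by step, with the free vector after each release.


Minimum abort set: proc-B.
Key observation: the deadlocked proc-D becomes finishable only because proc-B released (1, 3, 0); it completes at step 3 below.
No smaller set exists: with zero aborts the deadlock remains.
The survivors complete as proc-A, proc-H, proc-D, proc-G, proc-I. Step-by-step check (starting from the post-abort pool):
  pool = (4, 4, 2)
  proc-A: need (2, 1, 2) fits (4, 4, 2); releases (2, 0, 0), pool now (6, 4, 2)
  proc-H: need (5, 1, 2) fits (6, 4, 2); releases (3, 2, 1), pool now (9, 6, 3)
  proc-D: need (2, 5, 0) fits (9, 6, 3); releases (1, 0, 2), pool now (10, 6, 5)
  proc-G: need (4, 4, 4) fits (10, 6, 5); releases (1, 1, 1), pool now (11, 7, 6)
  proc-I: need (6, 4, 3) fits (11, 7, 6); releases (0, 1, 1), pool now (11, 8, 7)


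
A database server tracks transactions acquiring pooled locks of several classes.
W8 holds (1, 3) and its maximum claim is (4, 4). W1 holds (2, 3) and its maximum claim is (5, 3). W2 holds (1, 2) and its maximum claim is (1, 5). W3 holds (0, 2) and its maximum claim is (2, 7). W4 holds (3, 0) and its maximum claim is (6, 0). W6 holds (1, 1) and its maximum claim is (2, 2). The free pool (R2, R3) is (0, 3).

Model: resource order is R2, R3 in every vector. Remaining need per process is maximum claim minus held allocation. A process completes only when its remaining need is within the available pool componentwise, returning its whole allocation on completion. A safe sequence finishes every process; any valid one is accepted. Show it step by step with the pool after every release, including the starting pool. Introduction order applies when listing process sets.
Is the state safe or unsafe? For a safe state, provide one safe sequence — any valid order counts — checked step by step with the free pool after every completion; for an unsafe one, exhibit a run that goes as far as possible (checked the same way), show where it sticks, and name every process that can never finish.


The state is UNSAFE.
Key observation: W2, W6, W3 can finish, but then (2, 8) is all there is, and the blocked group's R2 demands exceed it.
Going as far as possible: W2, W6, W3; after that, nothing fits. Walking it through:
  pool = (0, 3)
  W2: need (0, 3) fits (0, 3); releases (1, 2), pool now (1, 5)
  W6: need (1, 1) fits (1, 5); releases (1, 1), pool now (2, 6)
  W3: need (2, 5) fits (2, 6); releases (0, 2), pool now (2, 8)
  blocked: W8 wants (3, 1), pool (2, 8) — not enough R2
  blocked: W1 wants (3, 0), pool (2, 8) — not enough R2
  blocked: W4 wants (3, 0), pool (2, 8) — not enough R2
Permanently blocked: W8, W1 and W4.


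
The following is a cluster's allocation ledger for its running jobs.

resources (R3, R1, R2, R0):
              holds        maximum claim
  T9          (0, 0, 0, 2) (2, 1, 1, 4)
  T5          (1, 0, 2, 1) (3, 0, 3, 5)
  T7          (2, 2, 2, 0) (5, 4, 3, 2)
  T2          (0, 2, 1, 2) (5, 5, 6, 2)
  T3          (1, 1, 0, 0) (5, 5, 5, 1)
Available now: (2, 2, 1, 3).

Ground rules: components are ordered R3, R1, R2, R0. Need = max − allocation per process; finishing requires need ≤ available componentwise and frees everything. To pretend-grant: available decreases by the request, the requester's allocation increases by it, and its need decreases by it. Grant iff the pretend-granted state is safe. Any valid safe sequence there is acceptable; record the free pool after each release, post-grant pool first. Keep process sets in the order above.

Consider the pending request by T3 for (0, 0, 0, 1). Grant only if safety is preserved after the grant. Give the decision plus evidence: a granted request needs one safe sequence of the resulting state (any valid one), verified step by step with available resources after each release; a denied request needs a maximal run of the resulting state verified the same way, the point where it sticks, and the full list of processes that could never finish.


GRANT. The post-grant state is safe; one safe sequence: T9, T5, T7, T3, T2.
Key observation: post-grant, (2, 2, 1, 2) remains, and an order beginning with T9 completes everyone.
Check on the post-grant state, step by step:
  pool = (2, 2, 1, 2)
  run T9 (needs (2, 1, 1, 2), free (2, 2, 1, 2)); after release of (0, 0, 0, 2) the pool is (2, 2, 1, 4)
  run T5 (needs (2, 0, 1, 4), free (2, 2, 1, 4)); after release of (1, 0, 2, 1) the pool is (3, 2, 3, 5)
  run T7 (needs (3, 2, 1, 2), free (3, 2, 3, 5)); after release of (2, 2, 2, 0) the pool is (5, 4, 5, 5)
  run T3 (needs (4, 4, 5, 0), free (5, 4, 5, 5)); after release of (1, 1, 0, 1) the pool is (6, 5, 5, 6)
  run T2 (needs (5, 3, 5, 0), free (6, 5, 5, 6)); after release of (0, 2, 1, 2) the pool is (6, 7, 6, 8)


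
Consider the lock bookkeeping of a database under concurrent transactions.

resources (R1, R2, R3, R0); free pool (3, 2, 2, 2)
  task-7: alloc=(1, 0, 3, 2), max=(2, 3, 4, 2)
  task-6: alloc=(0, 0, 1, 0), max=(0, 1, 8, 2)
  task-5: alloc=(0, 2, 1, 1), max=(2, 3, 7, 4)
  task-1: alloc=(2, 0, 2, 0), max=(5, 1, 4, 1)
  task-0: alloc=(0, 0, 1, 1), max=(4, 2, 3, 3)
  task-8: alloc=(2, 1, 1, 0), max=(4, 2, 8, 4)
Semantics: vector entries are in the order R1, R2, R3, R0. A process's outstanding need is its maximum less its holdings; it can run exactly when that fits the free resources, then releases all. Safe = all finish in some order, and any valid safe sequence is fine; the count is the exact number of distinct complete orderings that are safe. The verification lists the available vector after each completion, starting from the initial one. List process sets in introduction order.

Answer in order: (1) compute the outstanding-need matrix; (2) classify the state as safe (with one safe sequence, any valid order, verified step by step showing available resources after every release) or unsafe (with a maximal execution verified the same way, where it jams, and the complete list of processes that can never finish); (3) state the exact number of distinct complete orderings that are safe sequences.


(1) Remaining need (order R1, R2, R3, R0):
  task-7: (1, 3, 1, 0)
  task-6: (0, 1, 7, 2)
  task-5: (2, 1, 6, 3)
  task-1: (3, 1, 2, 1)
  task-0: (4, 2, 2, 2)
  task-8: (2, 1, 7, 4)
(2) UNSAFE — no complete ordering exists.
Key observation: after task-1, task-0 the pool peaks at (5, 2, 5, 3), and each blocked process is short somewhere: task-7 on R2; task-6 on R3; task-5 on R3; task-8 on R3, R0.
A maximal execution: task-1, task-0 — then nothing else fits. Check, step by step:
  pool = (3, 2, 2, 2)
  task-1 needs (3, 1, 2, 1) <= (3, 2, 2, 2) -> finishes; pool += (2, 0, 2, 0) = (5, 2, 4, 2)
  task-0 needs (4, 2, 2, 2) <= (5, 2, 4, 2) -> finishes; pool += (0, 0, 1, 1) = (5, 2, 5, 3)
  blocked: task-7 wants (1, 3, 1, 0), pool (5, 2, 5, 3) — not enough R2
  blocked: task-6 wants (0, 1, 7, 2), pool (5, 2, 5, 3) — not enough R3
  blocked: task-5 wants (2, 1, 6, 3), pool (5, 2, 5, 3) — not enough R3
  blocked: task-8 wants (2, 1, 7, 4), pool (5, 2, 5, 3) — not enough R3 and R0
Never able to finish: task-7, task-6, task-5 and task-8.
(3) Exactly 0 of the possible complete orderings are safe sequences.


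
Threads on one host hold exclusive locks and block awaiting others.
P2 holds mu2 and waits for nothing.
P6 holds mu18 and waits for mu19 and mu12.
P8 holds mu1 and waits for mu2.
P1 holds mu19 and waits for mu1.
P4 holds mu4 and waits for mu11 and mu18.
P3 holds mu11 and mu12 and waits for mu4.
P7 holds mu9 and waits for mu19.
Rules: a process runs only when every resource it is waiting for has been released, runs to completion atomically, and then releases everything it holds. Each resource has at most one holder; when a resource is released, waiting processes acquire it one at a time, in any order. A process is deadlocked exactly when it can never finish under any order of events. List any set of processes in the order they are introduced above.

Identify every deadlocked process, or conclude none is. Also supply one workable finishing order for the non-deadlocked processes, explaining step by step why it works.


Deadlocked set: P6, P4 and P3.
Key observation: the loop P6 -> P3 -> P4 -> P6 blocks itself forever; no other process is dragged down with it.
A valid finishing order for the others: P2, P8, P1, P7.
Step-by-step check:
  P2: no waits; runs immediately, freeing mu2
  run P8 (all its waits — mu2 — are resolved); releases mu1
  run P1 (all its waits — mu1 — are resolved); releases mu19
  run P7 (all its waits — mu19 — are resolved); releases mu9


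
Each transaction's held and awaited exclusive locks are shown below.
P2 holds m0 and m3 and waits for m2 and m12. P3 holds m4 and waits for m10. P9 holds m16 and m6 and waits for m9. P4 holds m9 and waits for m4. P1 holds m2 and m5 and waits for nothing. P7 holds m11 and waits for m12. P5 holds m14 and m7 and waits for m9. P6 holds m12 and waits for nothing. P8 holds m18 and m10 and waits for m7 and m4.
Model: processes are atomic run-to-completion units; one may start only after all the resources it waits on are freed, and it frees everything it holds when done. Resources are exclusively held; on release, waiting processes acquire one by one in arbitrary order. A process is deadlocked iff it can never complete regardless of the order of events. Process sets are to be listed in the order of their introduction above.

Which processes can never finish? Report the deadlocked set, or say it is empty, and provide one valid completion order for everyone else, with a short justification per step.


Deadlocked set: P3, P9, P4, P5 and P8.
Key observation: nobody on the ring P3 -> P8 -> P3 can start until another member finishes, which never happens; P4 and P5 are caught in further circular waits and P9 waits into the deadlock from upstream.
A valid finishing order for the others: P1, P6, P2, P7.
Verifying each step:
  P1 waits on nothing -> runs at once and releases m2 and m5
  P6 waits on nothing -> runs at once and releases m12
  P2: everything it awaited (m2 and m12) is free; runs, freeing m0 and m3
  P7: everything it awaited (m12) is free; runs, freeing m11


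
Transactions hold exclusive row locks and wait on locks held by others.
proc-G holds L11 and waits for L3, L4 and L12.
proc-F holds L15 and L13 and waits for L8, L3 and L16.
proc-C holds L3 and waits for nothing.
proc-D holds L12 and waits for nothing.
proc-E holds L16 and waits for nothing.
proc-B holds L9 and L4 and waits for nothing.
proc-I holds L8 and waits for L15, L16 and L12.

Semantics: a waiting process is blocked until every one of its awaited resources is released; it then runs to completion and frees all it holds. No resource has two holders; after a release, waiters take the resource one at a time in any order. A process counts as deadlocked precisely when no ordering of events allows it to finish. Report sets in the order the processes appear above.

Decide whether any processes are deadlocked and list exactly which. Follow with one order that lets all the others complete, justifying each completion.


Deadlocked set: proc-F and proc-I.
Key observation: the wait chain closes on itself along proc-F -> proc-I -> proc-F; no other process is dragged down with it.
One completion order for the rest: proc-C, proc-E, proc-B, proc-D, proc-G.
Check, step by step:
  proc-C waits on nothing -> runs at once and releases L3
  proc-E waits on nothing -> runs at once and releases L16
  proc-B waits on nothing -> runs at once and releases L9 and L4
  proc-D waits on nothing -> runs at once and releases L12
  run proc-G (all its waits — L3, L4 and L12 — are resolved); releases L11
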